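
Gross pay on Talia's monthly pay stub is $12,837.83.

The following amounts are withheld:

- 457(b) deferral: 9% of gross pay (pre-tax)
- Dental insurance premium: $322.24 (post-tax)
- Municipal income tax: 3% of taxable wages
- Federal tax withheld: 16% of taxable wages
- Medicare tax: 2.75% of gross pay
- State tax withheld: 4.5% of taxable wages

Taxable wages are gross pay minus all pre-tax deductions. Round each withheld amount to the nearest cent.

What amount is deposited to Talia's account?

$8,261.78

457(b) deferral: $12,837.83 × 0.09 = $1,155.40
Taxable wages = $12,837.83 − $1,155.40 = $11,682.43
Municipal income tax: $11,682.43 × 0.03 = $350.47
Federal tax withheld: $11,682.43 × 0.16 = $1,869.19
State tax withheld: $11,682.43 × 0.045 = $525.71
Medicare tax: $12,837.83 × 0.0275 = $353.04
Dental insurance premium: $322.24
Total deductions = $1,155.40 + $350.47 + $1,869.19 + $525.71 + $353.04 + $322.24 = $4,576.05
Net pay = $12,837.83 − $4,576.05 = $8,261.78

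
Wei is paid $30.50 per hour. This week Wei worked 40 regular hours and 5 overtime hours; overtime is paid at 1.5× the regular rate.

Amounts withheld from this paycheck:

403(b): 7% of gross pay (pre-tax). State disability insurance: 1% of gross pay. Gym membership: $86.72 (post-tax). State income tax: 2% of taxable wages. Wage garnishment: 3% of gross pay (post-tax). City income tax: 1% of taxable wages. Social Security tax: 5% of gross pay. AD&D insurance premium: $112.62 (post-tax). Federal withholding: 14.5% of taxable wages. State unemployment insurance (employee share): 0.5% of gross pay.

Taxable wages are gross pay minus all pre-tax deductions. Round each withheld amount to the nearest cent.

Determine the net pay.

$774.59

Regular pay: 40 × $30.50 = $1220.00
Overtime pay: 5 × $30.50 × 1.5 = $228.75
Gross pay = $1220.00 + $228.75 = $1448.75
403(b): $1448.75 × 0.07 = $101.41
Taxable wages = $1448.75 − $101.41 = $1347.34
Federal withholding: $1347.34 × 0.145 = $195.36
City income tax: $1347.34 × 0.01 = $13.47
State income tax: $1347.34 × 0.02 = $26.95
State unemployment insurance (employee share): $1448.75 × 0.005 = $7.24
State disability insurance: $1448.75 × 0.01 = $14.49
Social Security tax: $1448.75 × 0.05 = $72.44
Gym membership: $86.72
Wage garnishment: $1448.75 × 0.03 = $43.46
AD&D insurance premium: $112.62
Total deductions = $101.41 + $195.36 + $13.47 + $26.95 + $7.24 + $14.49 + $72.44 + $86.72 + $43.46 + $112.62 = $674.16
Net pay = $1448.75 − $674.16 = $774.59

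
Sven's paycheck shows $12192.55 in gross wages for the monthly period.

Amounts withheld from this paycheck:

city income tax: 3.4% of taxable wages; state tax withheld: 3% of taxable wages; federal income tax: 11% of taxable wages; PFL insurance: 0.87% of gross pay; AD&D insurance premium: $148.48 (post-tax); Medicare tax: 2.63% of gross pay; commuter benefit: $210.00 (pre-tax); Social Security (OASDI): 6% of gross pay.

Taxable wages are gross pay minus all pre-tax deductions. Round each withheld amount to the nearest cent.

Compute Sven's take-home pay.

Commuter benefit: $210.00
Taxable wages = $12192.55 − $210.00 = $11982.55
Federal income tax: $11982.55 × 0.11 = $1318.08
City income tax: $11982.55 × 0.034 = $407.41
State tax withheld: $11982.55 × 0.03 = $359.48
Social Security (OASDI): $12192.55 × 0.06 = $731.55
PFL insurance: $12192.55 × 0.0087 = $106.08
Medicare tax: $12192.55 × 0.0263 = $320.66
AD&D insurance premium: $148.48
Total deductions = $210.00 + $1318.08 + $407.41 + $359.48 + $731.55 + $106.08 + $320.66 + $148.48 = $3601.74
Net pay = $12192.55 − $3601.74 = $8590.81

$8590.81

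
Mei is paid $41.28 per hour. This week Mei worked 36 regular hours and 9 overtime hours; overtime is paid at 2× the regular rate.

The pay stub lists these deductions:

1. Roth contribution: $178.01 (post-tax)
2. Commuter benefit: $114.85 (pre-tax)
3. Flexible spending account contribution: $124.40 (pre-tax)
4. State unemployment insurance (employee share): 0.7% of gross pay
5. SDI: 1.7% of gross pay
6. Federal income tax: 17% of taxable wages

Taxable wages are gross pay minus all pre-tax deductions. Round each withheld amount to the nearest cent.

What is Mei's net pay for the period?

$1420.08

Regular pay: 36 × $41.28 = $1486.08
Overtime pay: 9 × $41.28 × 2 = $743.04
Gross pay = $1486.08 + $743.04 = $2229.12
Commuter benefit: $114.85
Flexible spending account contribution: $124.40
Pre-tax total = $114.85 + $124.40 = $239.25
Taxable wages = $2229.12 − $239.25 = $1989.87
Federal income tax: $1989.87 × 0.17 = $338.28
SDI: $2229.12 × 0.017 = $37.90
State unemployment insurance (employee share): $2229.12 × 0.007 = $15.60
Roth contribution: $178.01
Total deductions = $114.85 + $124.40 + $338.28 + $37.90 + $15.60 + $178.01 = $809.04
Net pay = $2229.12 − $809.04 = $1420.08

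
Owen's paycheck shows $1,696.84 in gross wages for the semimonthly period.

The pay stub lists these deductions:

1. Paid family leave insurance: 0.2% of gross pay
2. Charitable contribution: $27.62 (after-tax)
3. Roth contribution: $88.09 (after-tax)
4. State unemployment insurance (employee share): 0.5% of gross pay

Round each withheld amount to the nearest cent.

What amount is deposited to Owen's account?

Paid family leave insurance: $1,696.84 × 0.002 = $3.39
State unemployment insurance (employee share): $1,696.84 × 0.005 = $8.48
Charitable contribution: $27.62
Roth contribution: $88.09
Total deductions = $3.39 + $8.48 + $27.62 + $88.09 = $127.58
Net pay = $1,696.84 − $127.58 = $1,569.26

$1,569.26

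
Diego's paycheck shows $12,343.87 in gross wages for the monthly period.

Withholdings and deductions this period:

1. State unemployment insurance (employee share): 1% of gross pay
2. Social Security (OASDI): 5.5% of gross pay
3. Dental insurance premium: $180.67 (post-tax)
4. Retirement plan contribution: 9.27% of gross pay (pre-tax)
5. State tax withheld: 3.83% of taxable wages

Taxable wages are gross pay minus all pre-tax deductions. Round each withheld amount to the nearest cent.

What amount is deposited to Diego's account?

$9,787.63

Retirement plan contribution: $12,343.87 × 0.0927 = $1,144.28
Taxable wages = $12,343.87 − $1,144.28 = $11,199.59
State tax withheld: $11,199.59 × 0.0383 = $428.94
Social Security (OASDI): $12,343.87 × 0.055 = $678.91
State unemployment insurance (employee share): $12,343.87 × 0.01 = $123.44
Dental insurance premium: $180.67
Total deductions = $1,144.28 + $428.94 + $678.91 + $123.44 + $180.67 = $2,556.24
Net pay = $12,343.87 − $2,556.24 = $9,787.63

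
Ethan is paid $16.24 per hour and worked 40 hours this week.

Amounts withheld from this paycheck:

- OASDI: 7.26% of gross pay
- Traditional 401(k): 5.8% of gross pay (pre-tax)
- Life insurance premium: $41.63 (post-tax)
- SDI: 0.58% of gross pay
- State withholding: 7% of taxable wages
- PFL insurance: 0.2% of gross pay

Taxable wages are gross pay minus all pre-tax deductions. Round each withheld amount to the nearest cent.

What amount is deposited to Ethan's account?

$475.23

Gross pay: 40 × $16.24 = $649.60
Traditional 401(k): $649.60 × 0.058 = $37.68
Taxable wages = $649.60 − $37.68 = $611.92
State withholding: $611.92 × 0.07 = $42.83
PFL insurance: $649.60 × 0.002 = $1.30
OASDI: $649.60 × 0.0726 = $47.16
SDI: $649.60 × 0.0058 = $3.77
Life insurance premium: $41.63
Total deductions = $37.68 + $42.83 + $1.30 + $47.16 + $3.77 + $41.63 = $174.37
Net pay = $649.60 − $174.37 = $475.23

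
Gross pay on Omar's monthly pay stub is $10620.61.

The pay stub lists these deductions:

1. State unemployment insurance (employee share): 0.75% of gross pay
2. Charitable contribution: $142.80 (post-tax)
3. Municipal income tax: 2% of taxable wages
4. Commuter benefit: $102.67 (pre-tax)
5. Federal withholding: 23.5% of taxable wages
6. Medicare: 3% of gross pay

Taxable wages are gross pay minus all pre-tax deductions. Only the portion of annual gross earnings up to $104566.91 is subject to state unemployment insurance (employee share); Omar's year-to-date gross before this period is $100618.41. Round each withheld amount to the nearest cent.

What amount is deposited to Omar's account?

$7344.83

Commuter benefit: $102.67
Taxable wages = $10620.61 − $102.67 = $10517.94
Municipal income tax: $10517.94 × 0.02 = $210.36
Federal withholding: $10517.94 × 0.235 = $2471.72
State unemployment insurance (employee share): only $104566.91 − $100618.41 = $3948.50 of this check is subject → $3948.50 × 0.0075 = $29.61
Medicare: $10620.61 × 0.03 = $318.62
Charitable contribution: $142.80
Total deductions = $102.67 + $210.36 + $2471.72 + $29.61 + $318.62 + $142.80 = $3275.78
Net pay = $10620.61 − $3275.78 = $7344.83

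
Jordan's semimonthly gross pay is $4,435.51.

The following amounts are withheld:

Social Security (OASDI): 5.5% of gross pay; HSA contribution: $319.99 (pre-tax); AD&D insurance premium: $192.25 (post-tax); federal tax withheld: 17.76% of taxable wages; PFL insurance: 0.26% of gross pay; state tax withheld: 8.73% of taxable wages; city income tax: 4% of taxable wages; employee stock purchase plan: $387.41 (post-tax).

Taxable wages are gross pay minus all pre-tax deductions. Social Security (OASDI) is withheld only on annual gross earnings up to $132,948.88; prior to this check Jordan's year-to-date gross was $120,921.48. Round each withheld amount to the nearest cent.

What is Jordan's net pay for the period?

HSA contribution: $319.99
Taxable wages = $4,435.51 − $319.99 = $4,115.52
Federal tax withheld: $4,115.52 × 0.1776 = $730.92
City income tax: $4,115.52 × 0.04 = $164.62
State tax withheld: $4,115.52 × 0.0873 = $359.28
Social Security (OASDI): cap not yet reached, full $4,435.51 is subject → $4,435.51 × 0.055 = $243.95
PFL insurance: $4,435.51 × 0.0026 = $11.53
AD&D insurance premium: $192.25
Employee stock purchase plan: $387.41
Total deductions = $319.99 + $730.92 + $164.62 + $359.28 + $243.95 + $11.53 + $192.25 + $387.41 = $2,409.95
Net pay = $4,435.51 − $2,409.95 = $2,025.56

$2,025.56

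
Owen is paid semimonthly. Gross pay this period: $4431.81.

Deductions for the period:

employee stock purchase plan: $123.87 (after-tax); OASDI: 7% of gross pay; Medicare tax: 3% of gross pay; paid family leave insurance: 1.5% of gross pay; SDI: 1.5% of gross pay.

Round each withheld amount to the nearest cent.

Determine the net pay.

$3731.80

Medicare tax: $4431.81 × 0.03 = $132.95
OASDI: $4431.81 × 0.07 = $310.23
Paid family leave insurance: $4431.81 × 0.015 = $66.48
SDI: $4431.81 × 0.015 = $66.48
Employee stock purchase plan: $123.87
Total deductions = $132.95 + $310.23 + $66.48 + $66.48 + $123.87 = $700.01
Net pay = $4431.81 − $700.01 = $3731.80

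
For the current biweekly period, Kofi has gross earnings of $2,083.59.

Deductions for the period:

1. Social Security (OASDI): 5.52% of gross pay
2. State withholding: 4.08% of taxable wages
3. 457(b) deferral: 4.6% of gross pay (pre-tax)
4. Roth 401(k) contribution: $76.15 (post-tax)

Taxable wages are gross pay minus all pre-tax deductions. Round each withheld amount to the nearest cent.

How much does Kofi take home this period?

$1,715.48

457(b) deferral: $2,083.59 × 0.046 = $95.85
Taxable wages = $2,083.59 − $95.85 = $1,987.74
State withholding: $1,987.74 × 0.0408 = $81.10
Social Security (OASDI): $2,083.59 × 0.0552 = $115.01
Roth 401(k) contribution: $76.15
Total deductions = $95.85 + $81.10 + $115.01 + $76.15 = $368.11
Net pay = $2,083.59 − $368.11 = $1,715.48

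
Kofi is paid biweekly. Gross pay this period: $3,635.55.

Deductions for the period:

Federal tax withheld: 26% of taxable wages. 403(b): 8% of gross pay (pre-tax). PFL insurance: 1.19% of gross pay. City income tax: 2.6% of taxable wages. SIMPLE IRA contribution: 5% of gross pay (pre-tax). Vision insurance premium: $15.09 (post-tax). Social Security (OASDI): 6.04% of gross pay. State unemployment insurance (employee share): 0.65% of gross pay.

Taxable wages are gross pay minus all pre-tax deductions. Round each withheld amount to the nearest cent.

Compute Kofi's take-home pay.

$1,956.76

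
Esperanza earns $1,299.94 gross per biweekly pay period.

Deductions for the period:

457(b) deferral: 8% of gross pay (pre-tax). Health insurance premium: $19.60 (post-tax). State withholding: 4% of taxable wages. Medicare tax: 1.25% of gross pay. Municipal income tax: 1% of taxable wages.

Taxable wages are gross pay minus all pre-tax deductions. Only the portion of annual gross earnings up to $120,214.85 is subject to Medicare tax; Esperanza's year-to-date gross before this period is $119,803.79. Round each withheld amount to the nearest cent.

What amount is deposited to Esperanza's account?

$1,111.40

457(b) deferral: $1,299.94 × 0.08 = $104.00
Taxable wages = $1,299.94 − $104.00 = $1,195.94
Municipal income tax: $1,195.94 × 0.01 = $11.96
State withholding: $1,195.94 × 0.04 = $47.84
Medicare tax: only $120,214.85 − $119,803.79 = $411.06 of this check is subject → $411.06 × 0.0125 = $5.14
Health insurance premium: $19.60
Total deductions = $104.00 + $11.96 + $47.84 + $5.14 + $19.60 = $188.54
Net pay = $1,299.94 − $188.54 = $1,111.40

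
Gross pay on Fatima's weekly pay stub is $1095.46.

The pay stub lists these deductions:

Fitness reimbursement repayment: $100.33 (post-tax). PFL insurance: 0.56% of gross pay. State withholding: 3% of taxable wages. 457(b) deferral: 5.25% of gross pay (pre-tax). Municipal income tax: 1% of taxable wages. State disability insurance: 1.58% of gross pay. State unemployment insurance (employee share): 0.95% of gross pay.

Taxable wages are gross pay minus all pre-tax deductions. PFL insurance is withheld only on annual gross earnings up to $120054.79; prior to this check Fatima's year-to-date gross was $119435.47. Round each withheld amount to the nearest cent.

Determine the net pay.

$864.91

457(b) deferral: $1095.46 × 0.0525 = $57.51
Taxable wages = $1095.46 − $57.51 = $1037.95
Municipal income tax: $1037.95 × 0.01 = $10.38
State withholding: $1037.95 × 0.03 = $31.14
PFL insurance: only $120054.79 − $119435.47 = $619.32 of this check is subject → $619.32 × 0.0056 = $3.47
State unemployment insurance (employee share): $1095.46 × 0.0095 = $10.41
State disability insurance: $1095.46 × 0.0158 = $17.31
Fitness reimbursement repayment: $100.33
Total deductions = $57.51 + $10.38 + $31.14 + $3.47 + $10.41 + $17.31 + $100.33 = $230.55
Net pay = $1095.46 − $230.55 = $864.91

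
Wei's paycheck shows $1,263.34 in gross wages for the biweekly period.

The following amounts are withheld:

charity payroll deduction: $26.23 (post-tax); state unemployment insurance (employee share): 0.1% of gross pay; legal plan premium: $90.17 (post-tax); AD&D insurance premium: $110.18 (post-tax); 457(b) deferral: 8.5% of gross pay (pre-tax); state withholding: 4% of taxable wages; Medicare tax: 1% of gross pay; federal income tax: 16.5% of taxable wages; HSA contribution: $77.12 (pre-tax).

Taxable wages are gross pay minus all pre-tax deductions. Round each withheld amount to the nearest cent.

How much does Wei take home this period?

$617.21

457(b) deferral: $1,263.34 × 0.085 = $107.38
HSA contribution: $77.12
Pre-tax total = $107.38 + $77.12 = $184.50
Taxable wages = $1,263.34 − $184.50 = $1,078.84
Federal income tax: $1,078.84 × 0.165 = $178.01
State withholding: $1,078.84 × 0.04 = $43.15
State unemployment insurance (employee share): $1,263.34 × 0.001 = $1.26
Medicare tax: $1,263.34 × 0.01 = $12.63
Legal plan premium: $90.17
AD&D insurance premium: $110.18
Charity payroll deduction: $26.23
Total deductions = $107.38 + $77.12 + $178.01 + $43.15 + $1.26 + $12.63 + $90.17 + $110.18 + $26.23 = $646.13
Net pay = $1,263.34 − $646.13 = $617.21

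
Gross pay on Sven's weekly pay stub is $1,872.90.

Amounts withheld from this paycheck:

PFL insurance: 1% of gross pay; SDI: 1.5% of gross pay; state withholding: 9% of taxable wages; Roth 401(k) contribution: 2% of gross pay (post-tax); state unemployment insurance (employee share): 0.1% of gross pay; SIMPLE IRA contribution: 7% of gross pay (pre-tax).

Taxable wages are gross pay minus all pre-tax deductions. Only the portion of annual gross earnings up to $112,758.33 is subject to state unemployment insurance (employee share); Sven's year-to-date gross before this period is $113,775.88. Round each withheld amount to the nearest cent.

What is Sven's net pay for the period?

$1,500.76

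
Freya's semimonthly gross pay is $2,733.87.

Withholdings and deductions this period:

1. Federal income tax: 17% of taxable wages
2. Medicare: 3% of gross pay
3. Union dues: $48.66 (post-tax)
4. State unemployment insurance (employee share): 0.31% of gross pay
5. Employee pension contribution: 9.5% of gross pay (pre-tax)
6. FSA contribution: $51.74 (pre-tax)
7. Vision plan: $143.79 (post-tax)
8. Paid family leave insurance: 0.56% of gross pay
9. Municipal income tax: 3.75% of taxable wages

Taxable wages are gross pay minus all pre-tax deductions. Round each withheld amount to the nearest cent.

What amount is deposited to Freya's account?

$1,621.51

Employee pension contribution: $2,733.87 × 0.095 = $259.72
FSA contribution: $51.74
Pre-tax total = $259.72 + $51.74 = $311.46
Taxable wages = $2,733.87 − $311.46 = $2,422.41
Federal income tax: $2,422.41 × 0.17 = $411.81
Municipal income tax: $2,422.41 × 0.0375 = $90.84
State unemployment insurance (employee share): $2,733.87 × 0.0031 = $8.47
Medicare: $2,733.87 × 0.03 = $82.02
Paid family leave insurance: $2,733.87 × 0.0056 = $15.31
Union dues: $48.66
Vision plan: $143.79
Total deductions = $259.72 + $51.74 + $411.81 + $90.84 + $8.47 + $82.02 + $15.31 + $48.66 + $143.79 = $1,112.36
Net pay = $2,733.87 − $1,112.36 = $1,621.51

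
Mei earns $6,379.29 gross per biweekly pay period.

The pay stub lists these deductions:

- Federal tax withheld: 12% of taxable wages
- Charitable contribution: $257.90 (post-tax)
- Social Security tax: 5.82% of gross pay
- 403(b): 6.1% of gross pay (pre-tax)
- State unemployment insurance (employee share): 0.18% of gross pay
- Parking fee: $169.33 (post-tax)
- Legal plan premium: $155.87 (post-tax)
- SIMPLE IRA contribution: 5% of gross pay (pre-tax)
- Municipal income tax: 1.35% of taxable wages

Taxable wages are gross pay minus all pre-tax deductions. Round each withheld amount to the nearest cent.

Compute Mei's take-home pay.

$3,948.24

SIMPLE IRA contribution: $6,379.29 × 0.05 = $318.96
403(b): $6,379.29 × 0.061 = $389.14
Pre-tax total = $318.96 + $389.14 = $708.10
Taxable wages = $6,379.29 − $708.10 = $5,671.19
Municipal income tax: $5,671.19 × 0.0135 = $76.56
Federal tax withheld: $5,671.19 × 0.12 = $680.54
Social Security tax: $6,379.29 × 0.0582 = $371.27
State unemployment insurance (employee share): $6,379.29 × 0.0018 = $11.48
Legal plan premium: $155.87
Charitable contribution: $257.90
Parking fee: $169.33
Total deductions = $318.96 + $389.14 + $76.56 + $680.54 + $371.27 + $11.48 + $155.87 + $257.90 + $169.33 = $2,431.05
Net pay = $6,379.29 − $2,431.05 = $3,948.24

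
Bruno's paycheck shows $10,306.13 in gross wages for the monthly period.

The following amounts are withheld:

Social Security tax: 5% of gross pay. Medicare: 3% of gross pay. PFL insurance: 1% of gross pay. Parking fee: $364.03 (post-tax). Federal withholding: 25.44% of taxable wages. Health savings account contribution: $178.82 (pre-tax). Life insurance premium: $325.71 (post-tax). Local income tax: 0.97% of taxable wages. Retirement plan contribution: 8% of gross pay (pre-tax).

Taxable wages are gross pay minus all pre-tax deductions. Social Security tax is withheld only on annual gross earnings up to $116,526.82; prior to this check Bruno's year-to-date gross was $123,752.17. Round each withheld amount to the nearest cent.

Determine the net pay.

$5,743.96

Health savings account contribution: $178.82
Retirement plan contribution: $10,306.13 × 0.08 = $824.49
Pre-tax total = $178.82 + $824.49 = $1,003.31
Taxable wages = $10,306.13 − $1,003.31 = $9,302.82
Local income tax: $9,302.82 × 0.0097 = $90.24
Federal withholding: $9,302.82 × 0.2544 = $2,366.64
Medicare: $10,306.13 × 0.03 = $309.18
PFL insurance: $10,306.13 × 0.01 = $103.06
Social Security tax: annual cap $116,526.82 already reached (YTD $123,752.17), so $0.00
Life insurance premium: $325.71
Parking fee: $364.03
Total deductions = $178.82 + $824.49 + $90.24 + $2,366.64 + $309.18 + $103.06 + $0.00 + $325.71 + $364.03 = $4,562.17
Net pay = $10,306.13 − $4,562.17 = $5,743.96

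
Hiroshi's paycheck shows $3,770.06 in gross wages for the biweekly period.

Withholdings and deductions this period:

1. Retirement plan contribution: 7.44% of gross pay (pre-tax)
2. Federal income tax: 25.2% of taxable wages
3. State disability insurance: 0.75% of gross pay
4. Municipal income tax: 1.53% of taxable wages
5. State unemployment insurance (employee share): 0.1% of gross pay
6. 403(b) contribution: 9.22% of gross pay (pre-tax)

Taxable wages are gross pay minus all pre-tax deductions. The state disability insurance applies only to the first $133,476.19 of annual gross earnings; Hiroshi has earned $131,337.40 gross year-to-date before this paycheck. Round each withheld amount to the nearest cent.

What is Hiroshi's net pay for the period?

403(b) contribution: $3,770.06 × 0.0922 = $347.60
Retirement plan contribution: $3,770.06 × 0.0744 = $280.49
Pre-tax total = $347.60 + $280.49 = $628.09
Taxable wages = $3,770.06 − $628.09 = $3,141.97
Federal income tax: $3,141.97 × 0.252 = $791.78
Municipal income tax: $3,141.97 × 0.0153 = $48.07
State unemployment insurance (employee share): $3,770.06 × 0.001 = $3.77
State disability insurance: only $133,476.19 − $131,337.40 = $2,138.79 of this check is subject → $2,138.79 × 0.0075 = $16.04
Total deductions = $347.60 + $280.49 + $791.78 + $48.07 + $3.77 + $16.04 = $1,487.75
Net pay = $3,770.06 − $1,487.75 = $2,282.31

$2,282.31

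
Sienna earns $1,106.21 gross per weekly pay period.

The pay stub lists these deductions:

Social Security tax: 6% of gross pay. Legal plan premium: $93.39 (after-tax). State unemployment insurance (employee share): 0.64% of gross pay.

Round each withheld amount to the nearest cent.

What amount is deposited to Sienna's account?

$939.37

Social Security tax: $1,106.21 × 0.06 = $66.37
State unemployment insurance (employee share): $1,106.21 × 0.0064 = $7.08
Legal plan premium: $93.39
Total deductions = $66.37 + $7.08 + $93.39 = $166.84
Net pay = $1,106.21 − $166.84 = $939.37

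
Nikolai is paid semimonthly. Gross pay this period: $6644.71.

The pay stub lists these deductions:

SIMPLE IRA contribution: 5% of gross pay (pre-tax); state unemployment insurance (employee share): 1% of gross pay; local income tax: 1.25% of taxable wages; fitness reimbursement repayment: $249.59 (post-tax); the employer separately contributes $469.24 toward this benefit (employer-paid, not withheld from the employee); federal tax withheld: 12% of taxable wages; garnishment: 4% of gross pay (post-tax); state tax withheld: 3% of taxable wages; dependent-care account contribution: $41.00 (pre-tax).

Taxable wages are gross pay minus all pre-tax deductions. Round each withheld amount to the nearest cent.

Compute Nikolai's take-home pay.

SIMPLE IRA contribution: $6644.71 × 0.05 = $332.24
Dependent-care account contribution: $41.00
Pre-tax total = $332.24 + $41.00 = $373.24
Taxable wages = $6644.71 − $373.24 = $6271.47
State tax withheld: $6271.47 × 0.03 = $188.14
Federal tax withheld: $6271.47 × 0.12 = $752.58
Local income tax: $6271.47 × 0.0125 = $78.39
State unemployment insurance (employee share): $6644.71 × 0.01 = $66.45
Garnishment: $6644.71 × 0.04 = $265.79
Fitness reimbursement repayment: $249.59
(Employer's $469.24 toward fitness reimbursement repayment is not withheld from the employee.)
Total deductions = $332.24 + $41.00 + $188.14 + $752.58 + $78.39 + $66.45 + $265.79 + $249.59 = $1974.18
Net pay = $6644.71 − $1974.18 = $4670.53

$4670.53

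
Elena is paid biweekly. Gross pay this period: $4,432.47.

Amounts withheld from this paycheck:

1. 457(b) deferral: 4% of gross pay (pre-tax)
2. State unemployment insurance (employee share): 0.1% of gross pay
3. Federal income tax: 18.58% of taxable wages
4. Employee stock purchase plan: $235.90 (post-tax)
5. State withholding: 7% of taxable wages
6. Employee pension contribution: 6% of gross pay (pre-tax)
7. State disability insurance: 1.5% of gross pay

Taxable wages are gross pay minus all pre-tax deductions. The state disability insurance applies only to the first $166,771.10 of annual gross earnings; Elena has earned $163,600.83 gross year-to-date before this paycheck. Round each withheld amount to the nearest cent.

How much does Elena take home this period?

$2,680.89

Employee pension contribution: $4,432.47 × 0.06 = $265.95
457(b) deferral: $4,432.47 × 0.04 = $177.30
Pre-tax total = $265.95 + $177.30 = $443.25
Taxable wages = $4,432.47 − $443.25 = $3,989.22
Federal income tax: $3,989.22 × 0.1858 = $741.20
State withholding: $3,989.22 × 0.07 = $279.25
State disability insurance: only $166,771.10 − $163,600.83 = $3,170.27 of this check is subject → $3,170.27 × 0.015 = $47.55
State unemployment insurance (employee share): $4,432.47 × 0.001 = $4.43
Employee stock purchase plan: $235.90
Total deductions = $265.95 + $177.30 + $741.20 + $279.25 + $47.55 + $4.43 + $235.90 = $1,751.58
Net pay = $4,432.47 − $1,751.58 = $2,680.89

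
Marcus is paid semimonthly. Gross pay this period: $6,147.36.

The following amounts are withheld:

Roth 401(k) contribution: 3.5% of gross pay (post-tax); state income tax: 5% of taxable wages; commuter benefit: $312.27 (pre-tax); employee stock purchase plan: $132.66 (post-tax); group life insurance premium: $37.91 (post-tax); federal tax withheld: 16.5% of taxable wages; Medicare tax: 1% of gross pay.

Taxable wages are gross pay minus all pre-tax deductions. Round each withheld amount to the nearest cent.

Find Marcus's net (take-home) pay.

$4,133.35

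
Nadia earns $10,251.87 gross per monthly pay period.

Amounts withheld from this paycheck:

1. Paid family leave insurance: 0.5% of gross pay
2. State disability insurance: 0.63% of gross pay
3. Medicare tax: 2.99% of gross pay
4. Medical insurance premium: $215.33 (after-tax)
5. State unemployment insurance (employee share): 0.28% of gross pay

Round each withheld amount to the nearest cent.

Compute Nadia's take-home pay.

$9,585.45

Medicare tax: $10,251.87 × 0.0299 = $306.53
Paid family leave insurance: $10,251.87 × 0.005 = $51.26
State unemployment insurance (employee share): $10,251.87 × 0.0028 = $28.71
State disability insurance: $10,251.87 × 0.0063 = $64.59
Medical insurance premium: $215.33
Total deductions = $306.53 + $51.26 + $28.71 + $64.59 + $215.33 = $666.42
Net pay = $10,251.87 − $666.42 = $9,585.45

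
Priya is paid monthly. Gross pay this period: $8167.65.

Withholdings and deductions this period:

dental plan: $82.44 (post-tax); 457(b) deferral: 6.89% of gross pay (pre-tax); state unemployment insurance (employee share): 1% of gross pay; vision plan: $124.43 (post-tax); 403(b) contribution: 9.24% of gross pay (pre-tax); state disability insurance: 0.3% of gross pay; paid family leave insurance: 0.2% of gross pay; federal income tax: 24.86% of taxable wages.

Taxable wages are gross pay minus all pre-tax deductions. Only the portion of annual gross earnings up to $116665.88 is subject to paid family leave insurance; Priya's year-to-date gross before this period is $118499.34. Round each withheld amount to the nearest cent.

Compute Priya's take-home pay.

$4834.20

457(b) deferral: $8167.65 × 0.0689 = $562.75
403(b) contribution: $8167.65 × 0.0924 = $754.69
Pre-tax total = $562.75 + $754.69 = $1317.44
Taxable wages = $8167.65 − $1317.44 = $6850.21
Federal income tax: $6850.21 × 0.2486 = $1702.96
Paid family leave insurance: annual cap $116665.88 already reached (YTD $118499.34), so $0.00
State unemployment insurance (employee share): $8167.65 × 0.01 = $81.68
State disability insurance: $8167.65 × 0.003 = $24.50
Dental plan: $82.44
Vision plan: $124.43
Total deductions = $562.75 + $754.69 + $1702.96 + $0.00 + $81.68 + $24.50 + $82.44 + $124.43 = $3333.45
Net pay = $8167.65 − $3333.45 = $4834.20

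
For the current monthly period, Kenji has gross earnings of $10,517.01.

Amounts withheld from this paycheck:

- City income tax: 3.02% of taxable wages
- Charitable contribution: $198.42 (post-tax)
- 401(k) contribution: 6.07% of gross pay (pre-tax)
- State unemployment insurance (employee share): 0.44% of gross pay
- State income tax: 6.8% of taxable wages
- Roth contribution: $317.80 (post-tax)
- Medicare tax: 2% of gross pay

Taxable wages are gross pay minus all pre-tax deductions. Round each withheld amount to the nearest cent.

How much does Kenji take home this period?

$8,135.72

401(k) contribution: $10,517.01 × 0.0607 = $638.38
Taxable wages = $10,517.01 − $638.38 = $9,878.63
City income tax: $9,878.63 × 0.0302 = $298.33
State income tax: $9,878.63 × 0.068 = $671.75
Medicare tax: $10,517.01 × 0.02 = $210.34
State unemployment insurance (employee share): $10,517.01 × 0.0044 = $46.27
Charitable contribution: $198.42
Roth contribution: $317.80
Total deductions = $638.38 + $298.33 + $671.75 + $210.34 + $46.27 + $198.42 + $317.80 = $2,381.29
Net pay = $10,517.01 − $2,381.29 = $8,135.72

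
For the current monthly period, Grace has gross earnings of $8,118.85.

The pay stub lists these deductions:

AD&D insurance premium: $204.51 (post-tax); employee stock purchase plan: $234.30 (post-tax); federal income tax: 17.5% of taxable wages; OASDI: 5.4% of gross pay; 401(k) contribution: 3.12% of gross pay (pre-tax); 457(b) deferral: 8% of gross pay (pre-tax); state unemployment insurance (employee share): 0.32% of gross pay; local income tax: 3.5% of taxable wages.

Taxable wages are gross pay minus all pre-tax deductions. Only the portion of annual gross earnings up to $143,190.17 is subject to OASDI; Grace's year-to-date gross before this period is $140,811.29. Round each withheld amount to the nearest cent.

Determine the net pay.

457(b) deferral: $8,118.85 × 0.08 = $649.51
401(k) contribution: $8,118.85 × 0.0312 = $253.31
Pre-tax total = $649.51 + $253.31 = $902.82
Taxable wages = $8,118.85 − $902.82 = $7,216.03
Local income tax: $7,216.03 × 0.035 = $252.56
Federal income tax: $7,216.03 × 0.175 = $1,262.81
State unemployment insurance (employee share): $8,118.85 × 0.0032 = $25.98
OASDI: only $143,190.17 − $140,811.29 = $2,378.88 of this check is subject → $2,378.88 × 0.054 = $128.46
Employee stock purchase plan: $234.30
AD&D insurance premium: $204.51
Total deductions = $649.51 + $253.31 + $252.56 + $1,262.81 + $25.98 + $128.46 + $234.30 + $204.51 = $3,011.44
Net pay = $8,118.85 − $3,011.44 = $5,107.41

$5,107.41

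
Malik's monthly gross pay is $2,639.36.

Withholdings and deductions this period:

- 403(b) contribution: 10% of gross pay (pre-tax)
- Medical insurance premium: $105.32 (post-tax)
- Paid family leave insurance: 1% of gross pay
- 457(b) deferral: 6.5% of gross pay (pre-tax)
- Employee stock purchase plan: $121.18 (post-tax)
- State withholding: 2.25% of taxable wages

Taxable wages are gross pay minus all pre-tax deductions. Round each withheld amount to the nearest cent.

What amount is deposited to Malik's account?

457(b) deferral: $2,639.36 × 0.065 = $171.56
403(b) contribution: $2,639.36 × 0.1 = $263.94
Pre-tax total = $171.56 + $263.94 = $435.50
Taxable wages = $2,639.36 − $435.50 = $2,203.86
State withholding: $2,203.86 × 0.0225 = $49.59
Paid family leave insurance: $2,639.36 × 0.01 = $26.39
Medical insurance premium: $105.32
Employee stock purchase plan: $121.18
Total deductions = $171.56 + $263.94 + $49.59 + $26.39 + $105.32 + $121.18 = $737.98
Net pay = $2,639.36 − $737.98 = $1,901.38

$1,901.38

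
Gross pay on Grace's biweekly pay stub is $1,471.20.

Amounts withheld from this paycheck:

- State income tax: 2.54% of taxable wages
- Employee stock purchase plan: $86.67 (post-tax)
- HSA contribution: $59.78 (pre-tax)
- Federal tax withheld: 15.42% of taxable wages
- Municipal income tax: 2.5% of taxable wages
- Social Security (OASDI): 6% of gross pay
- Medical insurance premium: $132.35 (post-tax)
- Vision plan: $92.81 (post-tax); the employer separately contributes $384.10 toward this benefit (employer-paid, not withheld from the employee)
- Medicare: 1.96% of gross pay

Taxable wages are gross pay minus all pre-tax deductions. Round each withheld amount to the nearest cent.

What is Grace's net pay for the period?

HSA contribution: $59.78
Taxable wages = $1,471.20 − $59.78 = $1,411.42
Federal tax withheld: $1,411.42 × 0.1542 = $217.64
State income tax: $1,411.42 × 0.0254 = $35.85
Municipal income tax: $1,411.42 × 0.025 = $35.29
Social Security (OASDI): $1,471.20 × 0.06 = $88.27
Medicare: $1,471.20 × 0.0196 = $28.84
Medical insurance premium: $132.35
Employee stock purchase plan: $86.67
Vision plan: $92.81
(Employer's $384.10 toward vision plan is not withheld from the employee.)
Total deductions = $59.78 + $217.64 + $35.85 + $35.29 + $88.27 + $28.84 + $132.35 + $86.67 + $92.81 = $777.50
Net pay = $1,471.20 − $777.50 = $693.70

$693.70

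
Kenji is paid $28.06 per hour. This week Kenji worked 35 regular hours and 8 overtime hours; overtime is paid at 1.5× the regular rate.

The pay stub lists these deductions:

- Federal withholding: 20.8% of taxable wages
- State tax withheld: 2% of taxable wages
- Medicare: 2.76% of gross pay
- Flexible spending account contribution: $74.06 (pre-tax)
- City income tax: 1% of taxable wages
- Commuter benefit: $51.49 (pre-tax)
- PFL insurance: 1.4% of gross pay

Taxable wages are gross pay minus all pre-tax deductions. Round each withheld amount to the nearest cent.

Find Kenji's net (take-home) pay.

$854.41

Regular pay: 35 × $28.06 = $982.10
Overtime pay: 8 × $28.06 × 1.5 = $336.72
Gross pay = $982.10 + $336.72 = $1318.82
Commuter benefit: $51.49
Flexible spending account contribution: $74.06
Pre-tax total = $51.49 + $74.06 = $125.55
Taxable wages = $1318.82 − $125.55 = $1193.27
City income tax: $1193.27 × 0.01 = $11.93
State tax withheld: $1193.27 × 0.02 = $23.87
Federal withholding: $1193.27 × 0.208 = $248.20
Medicare: $1318.82 × 0.0276 = $36.40
PFL insurance: $1318.82 × 0.014 = $18.46
Total deductions = $51.49 + $74.06 + $11.93 + $23.87 + $248.20 + $36.40 + $18.46 = $464.41
Net pay = $1318.82 − $464.41 = $854.41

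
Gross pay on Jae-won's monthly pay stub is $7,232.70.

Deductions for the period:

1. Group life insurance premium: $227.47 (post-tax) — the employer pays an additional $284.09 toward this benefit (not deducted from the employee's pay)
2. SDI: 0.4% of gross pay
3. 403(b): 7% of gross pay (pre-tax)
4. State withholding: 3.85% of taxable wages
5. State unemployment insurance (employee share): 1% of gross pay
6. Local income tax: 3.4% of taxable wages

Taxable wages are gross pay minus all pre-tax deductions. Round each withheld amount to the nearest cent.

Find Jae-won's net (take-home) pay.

403(b): $7,232.70 × 0.07 = $506.29
Taxable wages = $7,232.70 − $506.29 = $6,726.41
State withholding: $6,726.41 × 0.0385 = $258.97
Local income tax: $6,726.41 × 0.034 = $228.70
SDI: $7,232.70 × 0.004 = $28.93
State unemployment insurance (employee share): $7,232.70 × 0.01 = $72.33
Group life insurance premium: $227.47
(Employer's $284.09 toward group life insurance premium is not withheld from the employee.)
Total deductions = $506.29 + $258.97 + $228.70 + $28.93 + $72.33 + $227.47 = $1,322.69
Net pay = $7,232.70 − $1,322.69 = $5,910.01

$5,910.01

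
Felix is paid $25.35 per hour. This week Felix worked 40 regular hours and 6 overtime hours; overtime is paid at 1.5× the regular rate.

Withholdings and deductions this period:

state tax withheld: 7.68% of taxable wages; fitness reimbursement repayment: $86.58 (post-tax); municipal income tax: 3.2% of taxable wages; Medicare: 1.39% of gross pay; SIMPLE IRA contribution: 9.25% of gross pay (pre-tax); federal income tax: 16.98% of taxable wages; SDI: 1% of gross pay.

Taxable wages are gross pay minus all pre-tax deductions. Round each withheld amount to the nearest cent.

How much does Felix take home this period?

$696.93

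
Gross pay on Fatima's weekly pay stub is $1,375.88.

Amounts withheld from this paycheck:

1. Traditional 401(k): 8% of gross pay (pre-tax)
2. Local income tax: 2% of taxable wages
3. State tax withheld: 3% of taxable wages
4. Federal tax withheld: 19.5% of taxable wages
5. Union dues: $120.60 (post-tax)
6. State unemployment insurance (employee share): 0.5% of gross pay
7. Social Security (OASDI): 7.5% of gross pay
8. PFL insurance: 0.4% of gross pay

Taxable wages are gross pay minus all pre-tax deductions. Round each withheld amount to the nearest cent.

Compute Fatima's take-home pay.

$719.52

Traditional 401(k): $1,375.88 × 0.08 = $110.07
Taxable wages = $1,375.88 − $110.07 = $1,265.81
State tax withheld: $1,265.81 × 0.03 = $37.97
Local income tax: $1,265.81 × 0.02 = $25.32
Federal tax withheld: $1,265.81 × 0.195 = $246.83
Social Security (OASDI): $1,375.88 × 0.075 = $103.19
PFL insurance: $1,375.88 × 0.004 = $5.50
State unemployment insurance (employee share): $1,375.88 × 0.005 = $6.88
Union dues: $120.60
Total deductions = $110.07 + $37.97 + $25.32 + $246.83 + $103.19 + $5.50 + $6.88 + $120.60 = $656.36
Net pay = $1,375.88 − $656.36 = $719.52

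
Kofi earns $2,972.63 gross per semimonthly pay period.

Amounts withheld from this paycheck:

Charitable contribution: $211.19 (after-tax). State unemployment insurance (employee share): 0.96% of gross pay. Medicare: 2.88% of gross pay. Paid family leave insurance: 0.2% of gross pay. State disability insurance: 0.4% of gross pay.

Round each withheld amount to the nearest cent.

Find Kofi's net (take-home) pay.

$2,629.45

State disability insurance: $2,972.63 × 0.004 = $11.89
Paid family leave insurance: $2,972.63 × 0.002 = $5.95
State unemployment insurance (employee share): $2,972.63 × 0.0096 = $28.54
Medicare: $2,972.63 × 0.0288 = $85.61
Charitable contribution: $211.19
Total deductions = $11.89 + $5.95 + $28.54 + $85.61 + $211.19 = $343.18
Net pay = $2,972.63 − $343.18 = $2,629.45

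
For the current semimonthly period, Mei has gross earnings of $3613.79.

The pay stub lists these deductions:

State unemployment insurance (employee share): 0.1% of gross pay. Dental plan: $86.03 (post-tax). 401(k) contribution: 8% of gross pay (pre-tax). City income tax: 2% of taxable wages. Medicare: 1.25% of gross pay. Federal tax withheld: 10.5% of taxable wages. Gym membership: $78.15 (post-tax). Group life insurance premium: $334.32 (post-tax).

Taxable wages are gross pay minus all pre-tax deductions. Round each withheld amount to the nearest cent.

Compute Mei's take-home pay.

$2361.83

401(k) contribution: $3613.79 × 0.08 = $289.10
Taxable wages = $3613.79 − $289.10 = $3324.69
Federal tax withheld: $3324.69 × 0.105 = $349.09
City income tax: $3324.69 × 0.02 = $66.49
State unemployment insurance (employee share): $3613.79 × 0.001 = $3.61
Medicare: $3613.79 × 0.0125 = $45.17
Group life insurance premium: $334.32
Gym membership: $78.15
Dental plan: $86.03
Total deductions = $289.10 + $349.09 + $66.49 + $3.61 + $45.17 + $334.32 + $78.15 + $86.03 = $1251.96
Net pay = $3613.79 − $1251.96 = $2361.83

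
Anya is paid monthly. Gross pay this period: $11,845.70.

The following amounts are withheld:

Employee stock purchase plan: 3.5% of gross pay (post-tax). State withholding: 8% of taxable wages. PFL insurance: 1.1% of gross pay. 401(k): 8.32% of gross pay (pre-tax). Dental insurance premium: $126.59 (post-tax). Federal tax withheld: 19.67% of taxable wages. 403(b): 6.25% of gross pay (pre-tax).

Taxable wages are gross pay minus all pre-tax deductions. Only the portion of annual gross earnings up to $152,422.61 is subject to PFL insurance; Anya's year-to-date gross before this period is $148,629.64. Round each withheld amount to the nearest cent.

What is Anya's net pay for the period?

$6,736.73

401(k): $11,845.70 × 0.0832 = $985.56
403(b): $11,845.70 × 0.0625 = $740.36
Pre-tax total = $985.56 + $740.36 = $1,725.92
Taxable wages = $11,845.70 − $1,725.92 = $10,119.78
State withholding: $10,119.78 × 0.08 = $809.58
Federal tax withheld: $10,119.78 × 0.1967 = $1,990.56
PFL insurance: only $152,422.61 − $148,629.64 = $3,792.97 of this check is subject → $3,792.97 × 0.011 = $41.72
Dental insurance premium: $126.59
Employee stock purchase plan: $11,845.70 × 0.035 = $414.60
Total deductions = $985.56 + $740.36 + $809.58 + $1,990.56 + $41.72 + $126.59 + $414.60 = $5,108.97
Net pay = $11,845.70 − $5,108.97 = $6,736.73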